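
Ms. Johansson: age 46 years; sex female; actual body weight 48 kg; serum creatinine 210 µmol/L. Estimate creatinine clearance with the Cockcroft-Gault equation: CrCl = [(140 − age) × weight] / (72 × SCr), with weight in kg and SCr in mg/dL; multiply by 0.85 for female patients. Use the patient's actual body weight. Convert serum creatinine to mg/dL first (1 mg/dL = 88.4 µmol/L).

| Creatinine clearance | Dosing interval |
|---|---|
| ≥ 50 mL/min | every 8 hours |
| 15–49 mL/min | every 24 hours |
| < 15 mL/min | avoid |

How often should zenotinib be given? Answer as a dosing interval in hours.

SCr = 210 / 88.4 = 2.376 mg/dL
CrCl = (140 − 46) × 48 / (72 × 2.376) × 0.85 = 4512.0 / 171.07 × 0.85 ≈ 22.4 mL/min
CrCl ≈ 22 mL/min → bracket 15–49 mL/min → every 24 hours.

every 24 hours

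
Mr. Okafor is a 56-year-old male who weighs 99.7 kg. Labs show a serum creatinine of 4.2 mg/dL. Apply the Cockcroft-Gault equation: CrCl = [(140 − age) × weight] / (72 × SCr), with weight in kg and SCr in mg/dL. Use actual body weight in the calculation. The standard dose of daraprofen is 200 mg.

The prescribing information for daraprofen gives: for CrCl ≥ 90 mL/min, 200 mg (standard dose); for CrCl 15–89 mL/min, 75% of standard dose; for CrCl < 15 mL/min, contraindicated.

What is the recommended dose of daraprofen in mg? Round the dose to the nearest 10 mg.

CrCl = (140 − 56) × 99.7 / (72 × 4.2) = 8374.8 / 302.40 ≈ 27.7 mL/min
CrCl ≈ 28 mL/min → bracket 15–89 mL/min.
75% of 200 mg = 150 mg

150 mg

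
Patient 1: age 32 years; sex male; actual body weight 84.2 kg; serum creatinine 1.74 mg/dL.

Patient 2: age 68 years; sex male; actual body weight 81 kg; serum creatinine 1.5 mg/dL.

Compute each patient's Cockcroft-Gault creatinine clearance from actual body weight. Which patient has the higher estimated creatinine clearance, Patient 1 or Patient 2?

Patient 1

Patient 1: CrCl = (140 − 32) × 84.2 / (72 × 1.74) = 9093.6 / 125.28 ≈ 72.6 mL/min
Patient 2: CrCl = (140 − 68) × 81 / (72 × 1.5) = 5832.0 / 108.00 ≈ 54.0 mL/min
72.6 vs 54.0 mL/min → Patient 1 is higher.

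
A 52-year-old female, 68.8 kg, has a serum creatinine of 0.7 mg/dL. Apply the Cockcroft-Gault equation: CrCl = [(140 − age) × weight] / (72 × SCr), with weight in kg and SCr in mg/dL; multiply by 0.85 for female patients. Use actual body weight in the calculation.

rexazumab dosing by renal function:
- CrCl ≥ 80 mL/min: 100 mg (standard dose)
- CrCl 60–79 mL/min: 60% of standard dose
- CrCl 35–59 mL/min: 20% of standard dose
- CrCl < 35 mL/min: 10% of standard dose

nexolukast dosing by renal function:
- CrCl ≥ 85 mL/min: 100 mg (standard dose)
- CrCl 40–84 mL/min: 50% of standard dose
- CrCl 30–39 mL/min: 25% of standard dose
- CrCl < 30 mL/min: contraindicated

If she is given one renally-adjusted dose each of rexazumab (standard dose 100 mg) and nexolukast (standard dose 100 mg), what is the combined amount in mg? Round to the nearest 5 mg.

CrCl = (140 − 52) × 68.8 / (72 × 0.7) × 0.85 = 6054.4 / 50.40 × 0.85 ≈ 102.1 mL/min
CrCl ≈ 102 mL/min.
rexazumab: ≥ 80 mL/min → 100% of 100 mg = 100 mg.
nexolukast: ≥ 85 mL/min → 100% of 100 mg = 100 mg.
Total = 100 + 100 = 200 mg.

200 mg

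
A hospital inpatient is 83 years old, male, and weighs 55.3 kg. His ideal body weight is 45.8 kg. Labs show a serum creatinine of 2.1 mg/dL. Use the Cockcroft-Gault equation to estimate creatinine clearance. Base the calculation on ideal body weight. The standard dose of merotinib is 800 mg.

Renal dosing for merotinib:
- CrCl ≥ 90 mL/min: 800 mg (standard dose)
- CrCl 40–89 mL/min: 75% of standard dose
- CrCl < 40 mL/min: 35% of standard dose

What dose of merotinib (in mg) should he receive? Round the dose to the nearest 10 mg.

CrCl = (140 − 83) × 45.8 / (72 × 2.1) = 2610.6 / 151.20 ≈ 17.3 mL/min
CrCl ≈ 17 mL/min → bracket < 40 mL/min.
35% of 800 mg = 280 mg

280 mg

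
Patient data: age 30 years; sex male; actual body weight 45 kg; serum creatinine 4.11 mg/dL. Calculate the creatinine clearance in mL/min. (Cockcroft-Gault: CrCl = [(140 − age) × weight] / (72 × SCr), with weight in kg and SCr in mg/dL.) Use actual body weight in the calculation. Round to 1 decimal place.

16.7 mL/min

CrCl = (140 − 30) × 45 / (72 × 4.11) = 4950.0 / 295.92 ≈ 16.7 mL/min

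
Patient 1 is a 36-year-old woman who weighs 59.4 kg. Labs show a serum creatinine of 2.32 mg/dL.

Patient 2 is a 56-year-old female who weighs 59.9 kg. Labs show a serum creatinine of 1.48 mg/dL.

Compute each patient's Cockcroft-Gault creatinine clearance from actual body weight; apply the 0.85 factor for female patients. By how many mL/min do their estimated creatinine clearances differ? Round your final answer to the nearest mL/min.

Patient 1: CrCl = (140 − 36) × 59.4 / (72 × 2.32) × 0.85 = 6177.6 / 167.04 × 0.85 ≈ 31.4 mL/min
Patient 2: CrCl = (140 − 56) × 59.9 / (72 × 1.48) × 0.85 = 5031.6 / 106.56 × 0.85 ≈ 40.1 mL/min
|31.4 − 40.1| = 8.7 mL/min

9 mL/min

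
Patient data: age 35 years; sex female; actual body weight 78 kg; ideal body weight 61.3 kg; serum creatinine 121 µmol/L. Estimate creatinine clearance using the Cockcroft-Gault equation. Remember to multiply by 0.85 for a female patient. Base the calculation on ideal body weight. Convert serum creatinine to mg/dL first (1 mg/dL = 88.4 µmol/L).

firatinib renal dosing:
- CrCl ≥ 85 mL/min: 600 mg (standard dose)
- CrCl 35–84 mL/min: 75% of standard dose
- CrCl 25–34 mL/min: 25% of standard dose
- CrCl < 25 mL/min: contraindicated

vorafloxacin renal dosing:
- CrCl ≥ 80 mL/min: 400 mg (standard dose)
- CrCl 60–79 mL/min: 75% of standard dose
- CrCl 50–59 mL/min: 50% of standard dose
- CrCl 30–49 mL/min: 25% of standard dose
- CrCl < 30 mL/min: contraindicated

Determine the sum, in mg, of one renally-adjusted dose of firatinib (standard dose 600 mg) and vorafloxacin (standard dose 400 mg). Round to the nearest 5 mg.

650 mg

SCr = 121 / 88.4 = 1.369 mg/dL
CrCl = (140 − 35) × 61.3 / (72 × 1.369) × 0.85 = 6436.5 / 98.57 × 0.85 ≈ 55.5 mL/min
CrCl ≈ 56 mL/min.
firatinib: 35–84 mL/min → 75% of 600 mg = 450 mg.
vorafloxacin: 50–59 mL/min → 50% of 400 mg = 200 mg.
Total = 450 + 200 = 650 mg.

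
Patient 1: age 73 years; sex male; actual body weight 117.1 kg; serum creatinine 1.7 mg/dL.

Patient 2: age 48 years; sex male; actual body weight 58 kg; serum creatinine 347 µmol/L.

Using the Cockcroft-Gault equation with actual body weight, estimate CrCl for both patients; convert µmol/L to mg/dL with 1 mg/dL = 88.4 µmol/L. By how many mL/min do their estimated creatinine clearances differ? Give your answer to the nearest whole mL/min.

45 mL/min

Patient 1: CrCl = (140 − 73) × 117.1 / (72 × 1.7) = 7845.7 / 122.40 ≈ 64.1 mL/min
Patient 2: SCr = 347 / 88.4 = 3.925 mg/dL
Patient 2: CrCl = (140 − 48) × 58 / (72 × 3.925) = 5336.0 / 282.60 ≈ 18.9 mL/min
|64.1 − 18.9| = 45.2 mL/min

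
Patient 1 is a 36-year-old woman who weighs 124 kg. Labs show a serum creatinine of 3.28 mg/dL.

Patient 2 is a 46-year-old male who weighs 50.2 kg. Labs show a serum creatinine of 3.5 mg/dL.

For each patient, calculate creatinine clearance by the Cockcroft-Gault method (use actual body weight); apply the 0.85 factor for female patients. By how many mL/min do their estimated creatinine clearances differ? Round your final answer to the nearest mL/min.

28 mL/min

Patient 1: CrCl = (140 − 36) × 124 / (72 × 3.28) × 0.85 = 12896.0 / 236.16 × 0.85 ≈ 46.4 mL/min
Patient 2: CrCl = (140 − 46) × 50.2 / (72 × 3.5) = 4718.8 / 252.00 ≈ 18.7 mL/min
|46.4 − 18.7| = 27.7 mL/min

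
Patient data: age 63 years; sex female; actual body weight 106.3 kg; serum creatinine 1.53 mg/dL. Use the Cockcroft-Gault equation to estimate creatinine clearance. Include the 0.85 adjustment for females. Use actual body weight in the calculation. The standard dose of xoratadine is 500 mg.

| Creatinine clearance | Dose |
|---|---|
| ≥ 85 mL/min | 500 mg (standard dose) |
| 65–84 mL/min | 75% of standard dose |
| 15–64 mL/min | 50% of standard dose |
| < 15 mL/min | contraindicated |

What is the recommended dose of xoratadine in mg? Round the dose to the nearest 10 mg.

CrCl = (140 − 63) × 106.3 / (72 × 1.53) × 0.85 = 8185.1 / 110.16 × 0.85 ≈ 63.2 mL/min
CrCl ≈ 63 mL/min → bracket 15–64 mL/min.
50% of 500 mg = 250 mg

250 mg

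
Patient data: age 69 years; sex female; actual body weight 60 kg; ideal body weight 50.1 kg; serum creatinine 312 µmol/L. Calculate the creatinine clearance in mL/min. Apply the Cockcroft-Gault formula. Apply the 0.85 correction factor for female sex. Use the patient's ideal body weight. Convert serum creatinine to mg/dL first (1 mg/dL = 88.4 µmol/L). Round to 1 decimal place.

11.9 mL/min

SCr = 312 / 88.4 = 3.529 mg/dL
CrCl = (140 − 69) × 50.1 / (72 × 3.529) × 0.85 = 3557.1 / 254.09 × 0.85 ≈ 11.9 mL/min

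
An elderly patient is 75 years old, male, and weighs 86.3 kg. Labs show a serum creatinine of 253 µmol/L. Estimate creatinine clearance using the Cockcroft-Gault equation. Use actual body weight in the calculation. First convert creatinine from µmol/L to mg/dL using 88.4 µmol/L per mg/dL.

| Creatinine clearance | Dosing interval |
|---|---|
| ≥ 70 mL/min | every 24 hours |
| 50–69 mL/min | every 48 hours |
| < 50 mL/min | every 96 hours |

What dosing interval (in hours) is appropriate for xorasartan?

SCr = 253 / 88.4 = 2.862 mg/dL
CrCl = (140 − 75) × 86.3 / (72 × 2.862) = 5609.5 / 206.06 ≈ 27.2 mL/min
CrCl ≈ 27 mL/min → bracket < 50 mL/min → every 96 hours.

every 96 hours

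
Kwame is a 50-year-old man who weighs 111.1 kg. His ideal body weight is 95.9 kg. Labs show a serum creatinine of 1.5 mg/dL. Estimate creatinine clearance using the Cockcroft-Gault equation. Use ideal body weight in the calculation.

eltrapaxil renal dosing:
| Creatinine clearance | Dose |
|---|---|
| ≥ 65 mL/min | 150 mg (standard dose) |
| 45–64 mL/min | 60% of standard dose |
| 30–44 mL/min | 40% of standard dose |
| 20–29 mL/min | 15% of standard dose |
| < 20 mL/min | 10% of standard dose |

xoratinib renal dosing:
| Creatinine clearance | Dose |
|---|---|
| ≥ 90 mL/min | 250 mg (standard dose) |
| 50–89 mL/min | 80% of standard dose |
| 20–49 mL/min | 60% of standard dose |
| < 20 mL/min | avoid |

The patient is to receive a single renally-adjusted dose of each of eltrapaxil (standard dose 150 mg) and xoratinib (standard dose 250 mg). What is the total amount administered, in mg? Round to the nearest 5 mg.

350 mg

CrCl = (140 − 50) × 95.9 / (72 × 1.5) = 8631.0 / 108.00 ≈ 79.9 mL/min
CrCl ≈ 80 mL/min.
eltrapaxil: ≥ 65 mL/min → 100% of 150 mg = 150 mg.
xoratinib: 50–89 mL/min → 80% of 250 mg = 200 mg.
Total = 150 + 200 = 350 mg.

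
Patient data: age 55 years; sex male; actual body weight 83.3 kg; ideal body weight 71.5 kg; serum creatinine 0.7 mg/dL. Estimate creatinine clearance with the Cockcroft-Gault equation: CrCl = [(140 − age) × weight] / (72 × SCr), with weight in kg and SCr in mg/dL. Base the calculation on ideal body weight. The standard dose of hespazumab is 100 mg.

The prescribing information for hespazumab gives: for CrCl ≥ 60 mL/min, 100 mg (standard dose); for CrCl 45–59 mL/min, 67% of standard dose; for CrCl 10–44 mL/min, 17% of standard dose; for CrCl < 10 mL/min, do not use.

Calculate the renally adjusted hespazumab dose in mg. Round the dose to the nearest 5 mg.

100 mg

CrCl = (140 − 55) × 71.5 / (72 × 0.7) = 6077.5 / 50.40 ≈ 120.6 mL/min
CrCl ≈ 121 mL/min → bracket ≥ 60 mL/min.
100% of 100 mg = 100 mg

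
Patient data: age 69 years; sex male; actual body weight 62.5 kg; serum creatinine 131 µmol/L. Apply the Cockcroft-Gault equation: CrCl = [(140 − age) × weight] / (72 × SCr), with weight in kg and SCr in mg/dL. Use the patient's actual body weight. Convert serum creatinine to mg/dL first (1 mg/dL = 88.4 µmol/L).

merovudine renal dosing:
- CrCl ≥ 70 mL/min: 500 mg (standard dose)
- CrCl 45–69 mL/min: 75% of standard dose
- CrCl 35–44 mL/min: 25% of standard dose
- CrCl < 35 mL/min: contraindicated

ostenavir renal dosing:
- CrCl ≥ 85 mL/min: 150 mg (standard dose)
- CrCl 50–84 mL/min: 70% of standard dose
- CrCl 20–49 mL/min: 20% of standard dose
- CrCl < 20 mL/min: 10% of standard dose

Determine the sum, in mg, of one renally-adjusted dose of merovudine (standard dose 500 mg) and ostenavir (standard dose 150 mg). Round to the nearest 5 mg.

SCr = 131 / 88.4 = 1.482 mg/dL
CrCl = (140 − 69) × 62.5 / (72 × 1.482) = 4437.5 / 106.70 ≈ 41.6 mL/min
CrCl ≈ 42 mL/min.
merovudine: 35–44 mL/min → 25% of 500 mg = 125 mg.
ostenavir: 20–49 mL/min → 20% of 150 mg = 30 mg.
Total = 125 + 30 = 155 mg.

155 mg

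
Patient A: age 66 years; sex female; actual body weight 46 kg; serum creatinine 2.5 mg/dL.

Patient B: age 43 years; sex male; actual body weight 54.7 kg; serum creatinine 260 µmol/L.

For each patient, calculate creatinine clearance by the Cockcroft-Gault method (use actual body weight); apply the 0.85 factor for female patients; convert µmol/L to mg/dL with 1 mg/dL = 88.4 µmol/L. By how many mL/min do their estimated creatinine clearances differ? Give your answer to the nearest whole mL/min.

9 mL/min

Patient A: CrCl = (140 − 66) × 46 / (72 × 2.5) × 0.85 = 3404.0 / 180.00 × 0.85 ≈ 16.1 mL/min
Patient B: SCr = 260 / 88.4 = 2.941 mg/dL
Patient B: CrCl = (140 − 43) × 54.7 / (72 × 2.941) = 5305.9 / 211.75 ≈ 25.1 mL/min
|16.1 − 25.1| = 9.0 mL/min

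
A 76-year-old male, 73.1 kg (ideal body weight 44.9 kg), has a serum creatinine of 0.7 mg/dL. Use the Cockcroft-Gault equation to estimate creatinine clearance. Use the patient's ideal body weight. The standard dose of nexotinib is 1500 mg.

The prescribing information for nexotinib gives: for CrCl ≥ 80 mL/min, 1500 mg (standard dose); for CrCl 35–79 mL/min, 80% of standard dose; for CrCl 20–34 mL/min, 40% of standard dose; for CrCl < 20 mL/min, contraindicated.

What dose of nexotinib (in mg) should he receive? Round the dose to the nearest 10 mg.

CrCl = (140 − 76) × 44.9 / (72 × 0.7) = 2873.6 / 50.40 ≈ 57.0 mL/min
CrCl ≈ 57 mL/min → bracket 35–79 mL/min.
80% of 1500 mg = 1200 mg

1200 mg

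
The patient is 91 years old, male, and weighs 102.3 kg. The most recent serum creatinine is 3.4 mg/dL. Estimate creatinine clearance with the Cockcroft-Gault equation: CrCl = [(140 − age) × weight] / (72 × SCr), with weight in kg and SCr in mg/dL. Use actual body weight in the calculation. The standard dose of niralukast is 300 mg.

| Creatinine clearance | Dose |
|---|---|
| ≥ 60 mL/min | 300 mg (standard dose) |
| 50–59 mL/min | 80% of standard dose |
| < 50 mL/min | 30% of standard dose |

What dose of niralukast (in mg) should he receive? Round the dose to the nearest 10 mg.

90 mg

CrCl = (140 − 91) × 102.3 / (72 × 3.4) = 5012.7 / 244.80 ≈ 20.5 mL/min
CrCl ≈ 20 mL/min → bracket < 50 mL/min.
30% of 300 mg = 90 mg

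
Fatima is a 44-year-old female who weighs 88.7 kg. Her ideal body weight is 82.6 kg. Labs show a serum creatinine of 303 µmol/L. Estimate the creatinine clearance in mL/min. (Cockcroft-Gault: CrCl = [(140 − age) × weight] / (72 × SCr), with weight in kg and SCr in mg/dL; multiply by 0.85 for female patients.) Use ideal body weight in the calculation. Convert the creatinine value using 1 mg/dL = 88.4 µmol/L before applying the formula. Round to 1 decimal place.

SCr = 303 / 88.4 = 3.428 mg/dL
CrCl = (140 − 44) × 82.6 / (72 × 3.428) × 0.85 = 7929.6 / 246.82 × 0.85 ≈ 27.3 mL/min

27.3 mL/min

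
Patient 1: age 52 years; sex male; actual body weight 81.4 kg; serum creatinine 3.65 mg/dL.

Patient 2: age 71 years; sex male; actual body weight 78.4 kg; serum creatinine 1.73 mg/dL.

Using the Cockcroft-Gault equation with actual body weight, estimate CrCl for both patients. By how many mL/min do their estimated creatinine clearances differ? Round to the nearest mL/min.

Patient 1: CrCl = (140 − 52) × 81.4 / (72 × 3.65) = 7163.2 / 262.80 ≈ 27.3 mL/min
Patient 2: CrCl = (140 − 71) × 78.4 / (72 × 1.73) = 5409.6 / 124.56 ≈ 43.4 mL/min
|27.3 − 43.4| = 16.1 mL/min

16 mL/min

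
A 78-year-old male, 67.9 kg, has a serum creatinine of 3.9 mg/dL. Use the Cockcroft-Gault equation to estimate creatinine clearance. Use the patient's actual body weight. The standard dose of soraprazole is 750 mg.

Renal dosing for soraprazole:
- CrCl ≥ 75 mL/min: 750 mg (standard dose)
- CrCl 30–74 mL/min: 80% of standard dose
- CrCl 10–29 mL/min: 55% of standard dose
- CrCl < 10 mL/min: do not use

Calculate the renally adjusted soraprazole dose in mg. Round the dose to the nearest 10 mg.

CrCl = (140 − 78) × 67.9 / (72 × 3.9) = 4209.8 / 280.80 ≈ 15.0 mL/min
CrCl ≈ 15 mL/min → bracket 10–29 mL/min.
55% of 750 mg = 412.5 mg → 410 mg

410 mg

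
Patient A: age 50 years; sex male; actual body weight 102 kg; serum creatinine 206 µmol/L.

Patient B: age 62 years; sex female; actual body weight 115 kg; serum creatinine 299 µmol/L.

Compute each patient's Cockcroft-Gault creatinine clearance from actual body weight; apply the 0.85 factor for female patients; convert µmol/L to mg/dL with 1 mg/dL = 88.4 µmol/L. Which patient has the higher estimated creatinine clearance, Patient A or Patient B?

Patient A: SCr = 206 / 88.4 = 2.33 mg/dL
Patient A: CrCl = (140 − 50) × 102 / (72 × 2.33) = 9180.0 / 167.76 ≈ 54.7 mL/min
Patient B: SCr = 299 / 88.4 = 3.382 mg/dL
Patient B: CrCl = (140 − 62) × 115 / (72 × 3.382) × 0.85 = 8970.0 / 243.50 × 0.85 ≈ 31.3 mL/min
54.7 vs 31.3 mL/min → Patient A is higher.

Patient A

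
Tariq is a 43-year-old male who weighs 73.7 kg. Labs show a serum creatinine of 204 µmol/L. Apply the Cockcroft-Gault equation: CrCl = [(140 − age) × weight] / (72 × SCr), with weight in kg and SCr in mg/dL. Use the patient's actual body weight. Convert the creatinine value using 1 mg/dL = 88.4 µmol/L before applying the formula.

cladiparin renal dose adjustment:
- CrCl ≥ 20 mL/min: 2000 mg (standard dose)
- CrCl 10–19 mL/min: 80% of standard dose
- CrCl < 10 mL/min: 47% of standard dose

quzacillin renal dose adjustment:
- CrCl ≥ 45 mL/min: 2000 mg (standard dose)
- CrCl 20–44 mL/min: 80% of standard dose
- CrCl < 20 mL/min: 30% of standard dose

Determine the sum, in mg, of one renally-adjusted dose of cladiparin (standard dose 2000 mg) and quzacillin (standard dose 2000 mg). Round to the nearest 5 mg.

3600 mg

SCr = 204 / 88.4 = 2.308 mg/dL
CrCl = (140 − 43) × 73.7 / (72 × 2.308) = 7148.9 / 166.18 ≈ 43.0 mL/min
CrCl ≈ 43 mL/min.
cladiparin: ≥ 20 mL/min → 100% of 2000 mg = 2000 mg.
quzacillin: 20–44 mL/min → 80% of 2000 mg = 1600 mg.
Total = 2000 + 1600 = 3600 mg.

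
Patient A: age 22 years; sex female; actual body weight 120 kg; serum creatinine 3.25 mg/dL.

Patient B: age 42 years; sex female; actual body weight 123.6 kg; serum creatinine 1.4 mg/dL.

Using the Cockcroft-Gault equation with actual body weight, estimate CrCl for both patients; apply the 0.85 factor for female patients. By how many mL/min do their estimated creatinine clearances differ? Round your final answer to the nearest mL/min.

Patient A: CrCl = (140 − 22) × 120 / (72 × 3.25) × 0.85 = 14160.0 / 234.00 × 0.85 ≈ 51.4 mL/min
Patient B: CrCl = (140 − 42) × 123.6 / (72 × 1.4) × 0.85 = 12112.8 / 100.80 × 0.85 ≈ 102.1 mL/min
|51.4 − 102.1| = 50.7 mL/min

51 mL/min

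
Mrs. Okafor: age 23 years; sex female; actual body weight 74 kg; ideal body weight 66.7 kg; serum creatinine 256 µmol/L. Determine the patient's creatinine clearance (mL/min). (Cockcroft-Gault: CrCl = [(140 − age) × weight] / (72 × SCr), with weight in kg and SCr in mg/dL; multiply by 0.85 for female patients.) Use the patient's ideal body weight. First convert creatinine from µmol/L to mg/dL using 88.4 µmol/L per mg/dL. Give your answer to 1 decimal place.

31.8 mL/min

SCr = 256 / 88.4 = 2.896 mg/dL
CrCl = (140 − 23) × 66.7 / (72 × 2.896) × 0.85 = 7803.9 / 208.51 × 0.85 ≈ 31.8 mL/min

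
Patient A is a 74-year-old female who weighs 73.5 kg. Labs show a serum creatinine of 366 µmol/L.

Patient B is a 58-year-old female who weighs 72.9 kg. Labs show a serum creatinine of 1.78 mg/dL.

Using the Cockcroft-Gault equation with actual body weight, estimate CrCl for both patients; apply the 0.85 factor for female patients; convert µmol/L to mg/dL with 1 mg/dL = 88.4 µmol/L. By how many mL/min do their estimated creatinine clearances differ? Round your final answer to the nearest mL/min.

Patient A: SCr = 366 / 88.4 = 4.14 mg/dL
Patient A: CrCl = (140 − 74) × 73.5 / (72 × 4.14) × 0.85 = 4851.0 / 298.08 × 0.85 ≈ 13.8 mL/min
Patient B: CrCl = (140 − 58) × 72.9 / (72 × 1.78) × 0.85 = 5977.8 / 128.16 × 0.85 ≈ 39.6 mL/min
|13.8 − 39.6| = 25.8 mL/min

26 mL/min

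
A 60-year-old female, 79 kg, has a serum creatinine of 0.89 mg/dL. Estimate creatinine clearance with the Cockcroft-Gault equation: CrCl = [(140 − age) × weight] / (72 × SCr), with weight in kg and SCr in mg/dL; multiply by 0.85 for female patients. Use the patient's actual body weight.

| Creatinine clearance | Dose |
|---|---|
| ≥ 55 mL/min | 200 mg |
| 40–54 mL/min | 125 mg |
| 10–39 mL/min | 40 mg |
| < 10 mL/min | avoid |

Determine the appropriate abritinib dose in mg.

200 mg

CrCl = (140 − 60) × 79 / (72 × 0.89) × 0.85 = 6320.0 / 64.08 × 0.85 ≈ 83.8 mL/min
CrCl ≈ 84 mL/min → bracket ≥ 55 mL/min.
Dose for this bracket: 200 mg.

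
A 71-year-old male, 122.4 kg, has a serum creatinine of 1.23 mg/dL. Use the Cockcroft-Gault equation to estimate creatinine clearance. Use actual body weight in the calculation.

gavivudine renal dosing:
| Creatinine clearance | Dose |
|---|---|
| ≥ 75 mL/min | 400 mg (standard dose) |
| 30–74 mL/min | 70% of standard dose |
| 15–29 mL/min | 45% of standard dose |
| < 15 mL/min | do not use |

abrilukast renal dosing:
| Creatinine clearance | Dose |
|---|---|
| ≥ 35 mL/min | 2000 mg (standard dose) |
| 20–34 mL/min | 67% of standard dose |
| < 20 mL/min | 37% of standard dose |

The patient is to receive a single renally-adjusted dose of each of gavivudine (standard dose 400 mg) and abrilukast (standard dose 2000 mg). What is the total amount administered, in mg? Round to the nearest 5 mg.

CrCl = (140 − 71) × 122.4 / (72 × 1.23) = 8445.6 / 88.56 ≈ 95.4 mL/min
CrCl ≈ 95 mL/min.
gavivudine: ≥ 75 mL/min → 100% of 400 mg = 400 mg.
abrilukast: ≥ 35 mL/min → 100% of 2000 mg = 2000 mg.
Total = 400 + 2000 = 2400 mg.

2400 mg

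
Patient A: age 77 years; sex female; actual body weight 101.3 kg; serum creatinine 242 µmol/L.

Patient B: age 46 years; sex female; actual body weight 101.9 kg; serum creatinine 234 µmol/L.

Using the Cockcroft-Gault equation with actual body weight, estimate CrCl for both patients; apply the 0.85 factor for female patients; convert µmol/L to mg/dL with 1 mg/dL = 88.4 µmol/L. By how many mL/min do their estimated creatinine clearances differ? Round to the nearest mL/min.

Patient A: SCr = 242 / 88.4 = 2.738 mg/dL
Patient A: CrCl = (140 − 77) × 101.3 / (72 × 2.738) × 0.85 = 6381.9 / 197.14 × 0.85 ≈ 27.5 mL/min
Patient B: SCr = 234 / 88.4 = 2.647 mg/dL
Patient B: CrCl = (140 − 46) × 101.9 / (72 × 2.647) × 0.85 = 9578.6 / 190.58 × 0.85 ≈ 42.7 mL/min
|27.5 − 42.7| = 15.2 mL/min

15 mL/min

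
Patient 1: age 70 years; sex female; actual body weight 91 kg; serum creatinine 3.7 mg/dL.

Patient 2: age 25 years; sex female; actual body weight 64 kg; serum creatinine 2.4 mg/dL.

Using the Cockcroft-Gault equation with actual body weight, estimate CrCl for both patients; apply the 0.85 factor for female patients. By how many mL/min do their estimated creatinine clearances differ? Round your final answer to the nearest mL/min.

Patient 1: CrCl = (140 − 70) × 91 / (72 × 3.7) × 0.85 = 6370.0 / 266.40 × 0.85 ≈ 20.3 mL/min
Patient 2: CrCl = (140 − 25) × 64 / (72 × 2.4) × 0.85 = 7360.0 / 172.80 × 0.85 ≈ 36.2 mL/min
|20.3 − 36.2| = 15.9 mL/min

16 mL/min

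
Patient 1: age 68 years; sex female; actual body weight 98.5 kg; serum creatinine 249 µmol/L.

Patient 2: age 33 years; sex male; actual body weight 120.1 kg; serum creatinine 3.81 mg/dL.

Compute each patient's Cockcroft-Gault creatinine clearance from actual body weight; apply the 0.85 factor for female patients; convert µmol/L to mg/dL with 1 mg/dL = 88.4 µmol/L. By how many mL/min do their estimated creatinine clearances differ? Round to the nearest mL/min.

17 mL/min

Patient 1: SCr = 249 / 88.4 = 2.817 mg/dL
Patient 1: CrCl = (140 − 68) × 98.5 / (72 × 2.817) × 0.85 = 7092.0 / 202.82 × 0.85 ≈ 29.7 mL/min
Patient 2: CrCl = (140 − 33) × 120.1 / (72 × 3.81) = 12850.7 / 274.32 ≈ 46.8 mL/min
|29.7 − 46.8| = 17.1 mL/min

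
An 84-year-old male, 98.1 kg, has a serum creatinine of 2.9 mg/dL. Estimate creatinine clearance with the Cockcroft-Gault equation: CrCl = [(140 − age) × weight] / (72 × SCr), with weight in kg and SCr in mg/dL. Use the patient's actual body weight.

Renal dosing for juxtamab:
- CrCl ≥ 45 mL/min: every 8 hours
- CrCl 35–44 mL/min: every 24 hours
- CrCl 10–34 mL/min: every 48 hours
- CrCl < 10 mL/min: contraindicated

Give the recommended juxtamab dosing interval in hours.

CrCl = (140 − 84) × 98.1 / (72 × 2.9) = 5493.6 / 208.80 ≈ 26.3 mL/min
CrCl ≈ 26 mL/min → bracket 10–34 mL/min → every 48 hours.

every 48 hours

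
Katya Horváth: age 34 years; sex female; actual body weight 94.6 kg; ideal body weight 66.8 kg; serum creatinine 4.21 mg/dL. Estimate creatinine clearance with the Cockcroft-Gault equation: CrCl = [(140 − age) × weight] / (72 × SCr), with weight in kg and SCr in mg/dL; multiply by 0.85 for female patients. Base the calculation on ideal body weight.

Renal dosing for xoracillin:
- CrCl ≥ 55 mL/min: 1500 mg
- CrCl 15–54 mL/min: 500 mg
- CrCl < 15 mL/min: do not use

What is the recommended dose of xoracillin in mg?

CrCl = (140 − 34) × 66.8 / (72 × 4.21) × 0.85 = 7080.8 / 303.12 × 0.85 ≈ 19.9 mL/min
CrCl ≈ 20 mL/min → bracket 15–54 mL/min.
Dose for this bracket: 500 mg.

500 mg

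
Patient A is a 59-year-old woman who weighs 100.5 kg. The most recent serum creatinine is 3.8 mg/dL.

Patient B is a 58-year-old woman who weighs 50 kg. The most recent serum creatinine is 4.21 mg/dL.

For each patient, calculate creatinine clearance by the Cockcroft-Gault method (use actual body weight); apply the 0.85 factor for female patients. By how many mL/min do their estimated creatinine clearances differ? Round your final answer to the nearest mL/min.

Patient A: CrCl = (140 − 59) × 100.5 / (72 × 3.8) × 0.85 = 8140.5 / 273.60 × 0.85 ≈ 25.3 mL/min
Patient B: CrCl = (140 − 58) × 50 / (72 × 4.21) × 0.85 = 4100.0 / 303.12 × 0.85 ≈ 11.5 mL/min
|25.3 − 11.5| = 13.8 mL/min

14 mL/min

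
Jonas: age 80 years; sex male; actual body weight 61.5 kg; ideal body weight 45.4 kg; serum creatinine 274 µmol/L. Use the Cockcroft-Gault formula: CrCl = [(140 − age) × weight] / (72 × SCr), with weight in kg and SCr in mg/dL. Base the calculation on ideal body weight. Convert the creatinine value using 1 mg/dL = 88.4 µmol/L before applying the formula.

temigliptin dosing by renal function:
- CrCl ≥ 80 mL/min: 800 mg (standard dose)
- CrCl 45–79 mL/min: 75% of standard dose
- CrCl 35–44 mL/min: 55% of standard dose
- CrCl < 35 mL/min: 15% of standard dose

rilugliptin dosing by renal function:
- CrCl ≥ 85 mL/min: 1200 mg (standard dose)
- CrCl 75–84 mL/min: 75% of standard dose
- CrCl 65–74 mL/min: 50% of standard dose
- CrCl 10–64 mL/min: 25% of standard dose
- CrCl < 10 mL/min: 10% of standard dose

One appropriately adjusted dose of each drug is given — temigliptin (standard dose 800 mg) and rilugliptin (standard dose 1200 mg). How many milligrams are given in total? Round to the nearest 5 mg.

SCr = 274 / 88.4 = 3.1 mg/dL
CrCl = (140 − 80) × 45.4 / (72 × 3.1) = 2724.0 / 223.20 ≈ 12.2 mL/min
CrCl ≈ 12 mL/min.
temigliptin: < 35 mL/min → 15% of 800 mg = 120 mg.
rilugliptin: 10–64 mL/min → 25% of 1200 mg = 300 mg.
Total = 120 + 300 = 420 mg.

420 mg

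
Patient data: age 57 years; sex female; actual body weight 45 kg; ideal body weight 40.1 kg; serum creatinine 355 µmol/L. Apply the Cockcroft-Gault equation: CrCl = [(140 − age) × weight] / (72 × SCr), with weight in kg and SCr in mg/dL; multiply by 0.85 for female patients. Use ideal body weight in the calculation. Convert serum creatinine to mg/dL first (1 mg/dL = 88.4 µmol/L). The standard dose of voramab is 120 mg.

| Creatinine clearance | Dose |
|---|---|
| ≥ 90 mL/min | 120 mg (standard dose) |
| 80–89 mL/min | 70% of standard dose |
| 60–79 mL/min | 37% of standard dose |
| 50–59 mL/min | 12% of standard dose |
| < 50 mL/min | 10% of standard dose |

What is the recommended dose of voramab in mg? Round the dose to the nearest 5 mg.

10 mg

SCr = 355 / 88.4 = 4.016 mg/dL
CrCl = (140 − 57) × 40.1 / (72 × 4.016) × 0.85 = 3328.3 / 289.15 × 0.85 ≈ 9.8 mL/min
CrCl ≈ 10 mL/min → bracket < 50 mL/min.
10% of 120 mg = 12 mg → 10 mg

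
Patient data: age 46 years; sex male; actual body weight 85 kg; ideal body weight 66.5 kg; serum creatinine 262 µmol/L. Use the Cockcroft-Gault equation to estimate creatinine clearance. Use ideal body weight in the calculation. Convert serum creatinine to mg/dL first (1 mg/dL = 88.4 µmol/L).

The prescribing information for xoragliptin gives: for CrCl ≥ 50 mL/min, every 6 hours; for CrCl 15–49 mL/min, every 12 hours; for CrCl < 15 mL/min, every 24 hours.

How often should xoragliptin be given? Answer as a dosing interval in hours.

every 12 hours

SCr = 262 / 88.4 = 2.964 mg/dL
CrCl = (140 − 46) × 66.5 / (72 × 2.964) = 6251.0 / 213.41 ≈ 29.3 mL/min
CrCl ≈ 29 mL/min → bracket 15–49 mL/min → every 12 hours.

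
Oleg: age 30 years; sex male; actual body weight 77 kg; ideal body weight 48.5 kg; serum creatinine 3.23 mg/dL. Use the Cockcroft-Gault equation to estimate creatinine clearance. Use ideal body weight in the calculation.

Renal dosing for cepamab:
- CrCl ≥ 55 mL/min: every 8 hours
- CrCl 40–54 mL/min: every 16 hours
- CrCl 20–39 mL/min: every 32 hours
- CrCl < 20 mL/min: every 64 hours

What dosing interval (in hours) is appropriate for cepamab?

every 32 hours

CrCl = (140 − 30) × 48.5 / (72 × 3.23) = 5335.0 / 232.56 ≈ 22.9 mL/min
CrCl ≈ 23 mL/min → bracket 20–39 mL/min → every 32 hours.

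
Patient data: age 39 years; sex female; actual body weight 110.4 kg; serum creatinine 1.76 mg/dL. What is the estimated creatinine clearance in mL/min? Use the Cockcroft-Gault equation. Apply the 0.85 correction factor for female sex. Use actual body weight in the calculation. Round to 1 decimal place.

CrCl = (140 − 39) × 110.4 / (72 × 1.76) × 0.85 = 11150.4 / 126.72 × 0.85 ≈ 74.8 mL/min

74.8 mL/min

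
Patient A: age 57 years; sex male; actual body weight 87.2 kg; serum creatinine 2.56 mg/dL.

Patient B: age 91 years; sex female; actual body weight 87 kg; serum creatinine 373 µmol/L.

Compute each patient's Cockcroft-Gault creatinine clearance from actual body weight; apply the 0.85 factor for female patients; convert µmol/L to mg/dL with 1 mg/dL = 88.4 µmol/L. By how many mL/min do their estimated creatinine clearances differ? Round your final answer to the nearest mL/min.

27 mL/min

Patient A: CrCl = (140 − 57) × 87.2 / (72 × 2.56) = 7237.6 / 184.32 ≈ 39.3 mL/min
Patient B: SCr = 373 / 88.4 = 4.219 mg/dL
Patient B: CrCl = (140 − 91) × 87 / (72 × 4.219) × 0.85 = 4263.0 / 303.77 × 0.85 ≈ 11.9 mL/min
|39.3 − 11.9| = 27.4 mL/min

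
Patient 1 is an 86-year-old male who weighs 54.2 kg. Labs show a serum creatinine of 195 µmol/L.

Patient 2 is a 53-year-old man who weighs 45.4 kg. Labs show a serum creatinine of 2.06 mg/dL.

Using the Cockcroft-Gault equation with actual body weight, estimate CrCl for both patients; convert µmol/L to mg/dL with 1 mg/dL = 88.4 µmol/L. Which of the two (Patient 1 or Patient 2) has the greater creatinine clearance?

Patient 2

Patient 1: SCr = 195 / 88.4 = 2.206 mg/dL
Patient 1: CrCl = (140 − 86) × 54.2 / (72 × 2.206) = 2926.8 / 158.83 ≈ 18.4 mL/min
Patient 2: CrCl = (140 − 53) × 45.4 / (72 × 2.06) = 3949.8 / 148.32 ≈ 26.6 mL/min
18.4 vs 26.6 mL/min → Patient 2 is higher.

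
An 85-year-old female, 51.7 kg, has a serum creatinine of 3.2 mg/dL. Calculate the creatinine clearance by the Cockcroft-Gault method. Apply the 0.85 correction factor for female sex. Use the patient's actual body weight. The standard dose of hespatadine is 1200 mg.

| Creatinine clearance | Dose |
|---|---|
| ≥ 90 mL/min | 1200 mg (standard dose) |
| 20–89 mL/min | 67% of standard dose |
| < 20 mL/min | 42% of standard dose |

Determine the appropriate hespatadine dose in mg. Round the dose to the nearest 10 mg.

500 mg

CrCl = (140 − 85) × 51.7 / (72 × 3.2) × 0.85 = 2843.5 / 230.40 × 0.85 ≈ 10.5 mL/min
CrCl ≈ 10 mL/min → bracket < 20 mL/min.
42% of 1200 mg = 504 mg → 500 mg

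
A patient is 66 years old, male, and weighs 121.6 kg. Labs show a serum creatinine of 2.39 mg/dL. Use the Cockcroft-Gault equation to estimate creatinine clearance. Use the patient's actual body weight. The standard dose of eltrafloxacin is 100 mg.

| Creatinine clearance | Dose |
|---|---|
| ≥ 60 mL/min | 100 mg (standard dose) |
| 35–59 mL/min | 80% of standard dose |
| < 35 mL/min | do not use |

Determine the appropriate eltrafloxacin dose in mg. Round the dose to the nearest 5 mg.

80 mg

CrCl = (140 − 66) × 121.6 / (72 × 2.39) = 8998.4 / 172.08 ≈ 52.3 mL/min
CrCl ≈ 52 mL/min → bracket 35–59 mL/min.
80% of 100 mg = 80 mg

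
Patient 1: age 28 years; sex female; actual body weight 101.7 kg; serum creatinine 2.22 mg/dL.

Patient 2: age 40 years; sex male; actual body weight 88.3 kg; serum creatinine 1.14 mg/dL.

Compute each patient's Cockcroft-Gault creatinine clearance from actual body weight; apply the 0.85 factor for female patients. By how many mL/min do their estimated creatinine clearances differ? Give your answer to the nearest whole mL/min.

47 mL/min

Patient 1: CrCl = (140 − 28) × 101.7 / (72 × 2.22) × 0.85 = 11390.4 / 159.84 × 0.85 ≈ 60.6 mL/min
Patient 2: CrCl = (140 − 40) × 88.3 / (72 × 1.14) = 8830.0 / 82.08 ≈ 107.6 mL/min
|60.6 − 107.6| = 47.0 mL/min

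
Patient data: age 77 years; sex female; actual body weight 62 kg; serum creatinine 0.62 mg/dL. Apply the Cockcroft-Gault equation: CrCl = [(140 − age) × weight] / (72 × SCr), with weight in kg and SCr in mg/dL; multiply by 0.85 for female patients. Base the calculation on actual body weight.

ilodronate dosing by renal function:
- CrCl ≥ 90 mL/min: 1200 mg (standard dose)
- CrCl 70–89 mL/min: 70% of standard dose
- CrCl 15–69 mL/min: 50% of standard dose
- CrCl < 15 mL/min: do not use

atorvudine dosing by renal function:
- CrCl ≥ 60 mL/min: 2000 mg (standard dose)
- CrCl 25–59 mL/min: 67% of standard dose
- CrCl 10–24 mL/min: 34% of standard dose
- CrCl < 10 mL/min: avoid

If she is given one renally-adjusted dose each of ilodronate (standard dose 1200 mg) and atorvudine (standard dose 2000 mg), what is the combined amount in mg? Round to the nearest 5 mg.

2840 mg

CrCl = (140 − 77) × 62 / (72 × 0.62) × 0.85 = 3906.0 / 44.64 × 0.85 ≈ 74.4 mL/min
CrCl ≈ 74 mL/min.
ilodronate: 70–89 mL/min → 70% of 1200 mg = 840 mg.
atorvudine: ≥ 60 mL/min → 100% of 2000 mg = 2000 mg.
Total = 840 + 2000 = 2840 mg.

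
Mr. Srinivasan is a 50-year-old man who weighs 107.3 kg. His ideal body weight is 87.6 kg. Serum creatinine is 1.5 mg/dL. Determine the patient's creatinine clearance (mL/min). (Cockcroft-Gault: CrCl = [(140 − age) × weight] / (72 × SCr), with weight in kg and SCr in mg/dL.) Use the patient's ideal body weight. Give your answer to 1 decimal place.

CrCl = (140 − 50) × 87.6 / (72 × 1.5) = 7884.0 / 108.00 ≈ 73.0 mL/min

73.0 mL/min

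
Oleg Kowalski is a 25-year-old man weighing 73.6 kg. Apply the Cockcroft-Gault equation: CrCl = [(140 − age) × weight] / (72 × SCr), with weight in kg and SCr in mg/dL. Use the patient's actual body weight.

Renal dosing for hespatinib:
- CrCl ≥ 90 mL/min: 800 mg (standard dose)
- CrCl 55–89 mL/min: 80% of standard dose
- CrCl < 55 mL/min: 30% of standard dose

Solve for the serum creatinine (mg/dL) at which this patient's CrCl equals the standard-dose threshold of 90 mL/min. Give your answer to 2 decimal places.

1.31 mg/dL

Standard dose requires CrCl ≥ 90 mL/min.
Set (140 − 25) × 73.6 / (72 × SCr) = 90
SCr = (140 − 25) × 73.6 / (72 × 90) = 1.306 mg/dL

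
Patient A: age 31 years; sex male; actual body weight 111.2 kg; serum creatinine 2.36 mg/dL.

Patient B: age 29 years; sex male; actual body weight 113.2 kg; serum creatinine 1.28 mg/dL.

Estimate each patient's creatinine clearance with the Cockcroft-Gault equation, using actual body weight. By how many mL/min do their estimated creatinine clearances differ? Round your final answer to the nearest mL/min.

Patient A: CrCl = (140 − 31) × 111.2 / (72 × 2.36) = 12120.8 / 169.92 ≈ 71.3 mL/min
Patient B: CrCl = (140 − 29) × 113.2 / (72 × 1.28) = 12565.2 / 92.16 ≈ 136.3 mL/min
|71.3 − 136.3| = 65.0 mL/min

65 mL/min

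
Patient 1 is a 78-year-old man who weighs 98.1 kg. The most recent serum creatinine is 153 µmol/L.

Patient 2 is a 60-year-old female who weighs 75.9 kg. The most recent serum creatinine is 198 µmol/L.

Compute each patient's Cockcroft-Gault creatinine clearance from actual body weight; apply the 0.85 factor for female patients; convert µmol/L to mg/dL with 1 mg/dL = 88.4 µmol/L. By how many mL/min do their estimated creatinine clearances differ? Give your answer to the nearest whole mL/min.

17 mL/min

Patient 1: SCr = 153 / 88.4 = 1.731 mg/dL
Patient 1: CrCl = (140 − 78) × 98.1 / (72 × 1.731) = 6082.2 / 124.63 ≈ 48.8 mL/min
Patient 2: SCr = 198 / 88.4 = 2.24 mg/dL
Patient 2: CrCl = (140 − 60) × 75.9 / (72 × 2.24) × 0.85 = 6072.0 / 161.28 × 0.85 ≈ 32.0 mL/min
|48.8 − 32.0| = 16.8 mL/min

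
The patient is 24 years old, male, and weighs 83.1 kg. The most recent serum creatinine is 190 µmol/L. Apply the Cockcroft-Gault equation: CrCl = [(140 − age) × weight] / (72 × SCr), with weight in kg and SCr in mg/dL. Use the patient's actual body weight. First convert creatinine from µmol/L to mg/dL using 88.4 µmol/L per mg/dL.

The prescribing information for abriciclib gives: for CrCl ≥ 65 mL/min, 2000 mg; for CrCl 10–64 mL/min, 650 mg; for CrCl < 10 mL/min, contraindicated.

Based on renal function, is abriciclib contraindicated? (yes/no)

no

SCr = 190 / 88.4 = 2.149 mg/dL
CrCl = (140 − 24) × 83.1 / (72 × 2.149) = 9639.6 / 154.73 ≈ 62.3 mL/min
CrCl ≈ 62 mL/min, which is ≥ 10 mL/min.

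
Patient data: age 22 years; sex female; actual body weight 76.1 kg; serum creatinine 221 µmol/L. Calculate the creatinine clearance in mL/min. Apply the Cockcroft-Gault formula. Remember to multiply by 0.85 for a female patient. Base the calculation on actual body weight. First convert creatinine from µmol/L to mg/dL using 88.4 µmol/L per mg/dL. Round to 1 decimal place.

42.4 mL/min

SCr = 221 / 88.4 = 2.5 mg/dL
CrCl = (140 − 22) × 76.1 / (72 × 2.5) × 0.85 = 8979.8 / 180.00 × 0.85 ≈ 42.4 mL/min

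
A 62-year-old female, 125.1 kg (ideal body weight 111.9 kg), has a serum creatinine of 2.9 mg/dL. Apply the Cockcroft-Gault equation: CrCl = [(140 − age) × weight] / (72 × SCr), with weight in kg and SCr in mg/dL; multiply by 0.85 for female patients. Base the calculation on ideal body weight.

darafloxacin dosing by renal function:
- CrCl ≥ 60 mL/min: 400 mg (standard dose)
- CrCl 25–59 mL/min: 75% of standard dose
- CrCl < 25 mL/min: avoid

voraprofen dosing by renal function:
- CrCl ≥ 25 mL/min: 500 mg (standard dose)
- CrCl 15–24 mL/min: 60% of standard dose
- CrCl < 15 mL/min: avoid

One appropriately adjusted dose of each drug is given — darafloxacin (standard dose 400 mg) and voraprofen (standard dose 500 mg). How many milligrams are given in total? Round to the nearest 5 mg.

800 mg

CrCl = (140 − 62) × 111.9 / (72 × 2.9) × 0.85 = 8728.2 / 208.80 × 0.85 ≈ 35.5 mL/min
CrCl ≈ 36 mL/min.
darafloxacin: 25–59 mL/min → 75% of 400 mg = 300 mg.
voraprofen: ≥ 25 mL/min → 100% of 500 mg = 500 mg.
Total = 300 + 500 = 800 mg.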